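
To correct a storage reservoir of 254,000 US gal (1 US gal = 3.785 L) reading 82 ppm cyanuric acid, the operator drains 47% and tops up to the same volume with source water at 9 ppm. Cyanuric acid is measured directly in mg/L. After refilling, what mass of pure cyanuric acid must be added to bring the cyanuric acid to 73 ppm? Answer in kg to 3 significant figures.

Volume: 254,000 US gal × 3.785 L/gal = 961,390 L.
After draining 47% and refilling: 82 × 0.53 + 9 × 0.47 = 47.69 ppm.
Deficit to target: 73 − 47.69 = 25.31 mg/L.
Mass: 25.31 mg/L × 961,390 L = 24,330 g cyanuric acid.

24.3 kg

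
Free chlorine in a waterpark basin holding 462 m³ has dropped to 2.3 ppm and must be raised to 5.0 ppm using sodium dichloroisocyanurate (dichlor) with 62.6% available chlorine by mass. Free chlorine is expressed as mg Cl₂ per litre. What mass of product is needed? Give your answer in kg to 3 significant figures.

Volume: 462 m³ = 462,000 L.
Chlorine deficit: 5.0 − 2.3 = 2.7 ppm = 2.7 mg/L as Cl₂.
Cl₂ equivalent needed: 2.7 mg/L × 462,000 L = 1,247,000 mg = 1247 g.
Product at 62.6% available chlorine: 1247 / 0.626 = 1993 g.

1.99 kg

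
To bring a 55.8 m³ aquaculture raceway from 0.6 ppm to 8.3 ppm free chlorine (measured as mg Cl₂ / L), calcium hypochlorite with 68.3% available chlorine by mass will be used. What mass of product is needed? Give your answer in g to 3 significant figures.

Volume: 55.8 m³ = 55,800 L.
Chlorine deficit: 8.3 − 0.6 = 7.7 ppm = 7.7 mg/L as Cl₂.
Cl₂ equivalent needed: 7.7 mg/L × 55,800 L = 429,700 mg = 429.7 g.
Product at 68.3% available chlorine: 429.7 / 0.683 = 629.1 g.

629 g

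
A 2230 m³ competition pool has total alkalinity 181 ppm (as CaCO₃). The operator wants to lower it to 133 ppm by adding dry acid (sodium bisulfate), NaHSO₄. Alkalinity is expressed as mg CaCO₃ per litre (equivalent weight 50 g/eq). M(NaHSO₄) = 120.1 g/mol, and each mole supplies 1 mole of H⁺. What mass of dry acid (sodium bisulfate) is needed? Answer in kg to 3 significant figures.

257 kg

Volume: 2230 m³ = 2,230,000 L.
Alkalinity to neutralize: (181 − 133) = 48 mg/L as CaCO₃ × 2,230,000 L = 107,000 g as CaCO₃.
Equivalents of H⁺ required: 107,000 ÷ 50 g/eq = 2141 eq = 2141 mol NaHSO₄.
Mass of NaHSO₄: 2141 × 120.1 = 257,100 g.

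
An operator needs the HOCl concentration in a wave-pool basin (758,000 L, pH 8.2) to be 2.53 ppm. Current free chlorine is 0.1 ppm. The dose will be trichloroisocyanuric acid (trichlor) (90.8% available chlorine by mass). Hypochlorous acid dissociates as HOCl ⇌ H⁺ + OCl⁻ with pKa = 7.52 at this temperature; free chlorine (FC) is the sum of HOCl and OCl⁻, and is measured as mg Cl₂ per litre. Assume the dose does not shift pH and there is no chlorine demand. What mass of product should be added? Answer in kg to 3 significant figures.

12.1 kg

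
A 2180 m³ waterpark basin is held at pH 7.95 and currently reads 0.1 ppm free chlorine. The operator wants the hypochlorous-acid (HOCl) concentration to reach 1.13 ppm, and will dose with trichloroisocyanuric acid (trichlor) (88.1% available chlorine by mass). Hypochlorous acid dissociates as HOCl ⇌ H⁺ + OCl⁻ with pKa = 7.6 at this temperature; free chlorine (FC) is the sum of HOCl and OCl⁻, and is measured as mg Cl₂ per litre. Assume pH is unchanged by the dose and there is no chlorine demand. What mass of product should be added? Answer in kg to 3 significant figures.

8.81 kg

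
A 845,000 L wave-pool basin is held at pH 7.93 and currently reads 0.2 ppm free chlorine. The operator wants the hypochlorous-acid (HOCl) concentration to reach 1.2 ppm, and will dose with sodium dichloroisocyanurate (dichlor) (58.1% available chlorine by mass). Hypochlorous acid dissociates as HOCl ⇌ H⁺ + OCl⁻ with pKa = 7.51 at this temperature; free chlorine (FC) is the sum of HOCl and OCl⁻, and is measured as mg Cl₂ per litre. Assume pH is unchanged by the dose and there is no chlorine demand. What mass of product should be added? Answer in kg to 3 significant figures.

6.04 kg

[OCl⁻]/[HOCl] = 10^(pH − pKa) = 10^(7.93 − 7.51) = 2.63; fraction as HOCl = 1/(1 + 2.63) = 0.2755.
Free chlorine required for 1.2 ppm HOCl: 1.2 / 0.2755 = 4.356 ppm.
FC to add: 4.356 − 0.2 = 4.156 mg/L as Cl₂.
Cl₂ equivalent: 4.156 mg/L × 845,000 L = 3512 g.
Product at 58.1% available Cl: 3512 / 0.581 = 6045 g.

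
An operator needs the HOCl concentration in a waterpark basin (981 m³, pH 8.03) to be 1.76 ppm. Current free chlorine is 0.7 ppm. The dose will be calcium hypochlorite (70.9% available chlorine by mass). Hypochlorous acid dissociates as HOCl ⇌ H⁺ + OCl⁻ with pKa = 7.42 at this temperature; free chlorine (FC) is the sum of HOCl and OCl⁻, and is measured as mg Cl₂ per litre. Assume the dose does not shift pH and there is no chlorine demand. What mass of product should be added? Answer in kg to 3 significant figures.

Volume: 981 m³ = 981,000 L.
[OCl⁻]/[HOCl] = 10^(pH − pKa) = 10^(8.03 − 7.42) = 4.074; fraction as HOCl = 1/(1 + 4.074) = 0.1971.
Free chlorine required for 1.76 ppm HOCl: 1.76 / 0.1971 = 8.93 ppm.
FC to add: 8.93 − 0.7 = 8.23 mg/L as Cl₂.
Cl₂ equivalent: 8.23 mg/L × 981,000 L = 8074 g.
Product at 70.9% available Cl: 8074 / 0.709 = 11,390 g.

11.4 kg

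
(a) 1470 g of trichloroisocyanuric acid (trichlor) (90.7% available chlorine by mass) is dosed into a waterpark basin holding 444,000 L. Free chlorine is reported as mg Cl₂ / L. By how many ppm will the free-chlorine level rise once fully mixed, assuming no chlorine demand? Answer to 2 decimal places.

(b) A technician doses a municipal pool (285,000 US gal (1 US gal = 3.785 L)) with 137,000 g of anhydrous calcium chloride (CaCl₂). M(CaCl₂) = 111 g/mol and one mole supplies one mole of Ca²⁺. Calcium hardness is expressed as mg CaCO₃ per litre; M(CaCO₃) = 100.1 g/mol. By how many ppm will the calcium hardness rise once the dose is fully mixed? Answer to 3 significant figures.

(a) 3.00 ppm; (b) 115 ppm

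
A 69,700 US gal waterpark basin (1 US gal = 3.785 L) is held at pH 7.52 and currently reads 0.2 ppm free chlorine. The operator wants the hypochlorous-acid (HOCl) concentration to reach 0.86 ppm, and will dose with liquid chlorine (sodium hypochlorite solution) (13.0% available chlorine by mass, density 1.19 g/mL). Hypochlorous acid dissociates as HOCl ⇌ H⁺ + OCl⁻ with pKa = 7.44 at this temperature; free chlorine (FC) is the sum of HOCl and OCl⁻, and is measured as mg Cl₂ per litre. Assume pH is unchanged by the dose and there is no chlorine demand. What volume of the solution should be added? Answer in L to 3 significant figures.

Volume: 69,700 US gal × 3.785 L/gal = 263,814 L.
[OCl⁻]/[HOCl] = 10^(pH − pKa) = 10^(7.52 − 7.44) = 1.202; fraction as HOCl = 1/(1 + 1.202) = 0.4541.
Free chlorine required for 0.86 ppm HOCl: 0.86 / 0.4541 = 1.894 ppm.
FC to add: 1.894 − 0.2 = 1.694 mg/L as Cl₂.
Cl₂ equivalent: 1.694 mg/L × 263,814 L = 446.9 g.
Product at 13.0% available Cl: 446.9 / 0.13 = 3438 g.
Volume: 3438 g ÷ 1.19 g/mL = 2889 mL.

2.89 L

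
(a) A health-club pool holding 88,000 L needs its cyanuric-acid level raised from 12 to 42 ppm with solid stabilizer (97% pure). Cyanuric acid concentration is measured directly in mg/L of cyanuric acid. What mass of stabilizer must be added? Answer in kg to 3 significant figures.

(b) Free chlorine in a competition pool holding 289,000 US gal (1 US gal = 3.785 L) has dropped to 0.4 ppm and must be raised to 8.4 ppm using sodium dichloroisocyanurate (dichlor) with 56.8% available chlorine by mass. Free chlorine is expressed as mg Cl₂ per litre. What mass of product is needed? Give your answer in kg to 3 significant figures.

(a) CYA to add: (42 − 12) = 30 mg/L × 88,000 L = 2640 g cyanuric acid.
(a) At 97% purity: 2640 / 0.97 = 2722 g product.

(b) Volume: 289,000 US gal × 3.785 L/gal = 1,093,865 L.
(b) Chlorine deficit: 8.4 − 0.4 = 8 ppm = 8 mg/L as Cl₂.
(b) Cl₂ equivalent needed: 8 mg/L × 1,093,865 L = 8,751,000 mg = 8751 g.
(b) Product at 56.8% available chlorine: 8751 / 0.568 = 15,410 g.

(a) 2.72 kg; (b) 15.4 kg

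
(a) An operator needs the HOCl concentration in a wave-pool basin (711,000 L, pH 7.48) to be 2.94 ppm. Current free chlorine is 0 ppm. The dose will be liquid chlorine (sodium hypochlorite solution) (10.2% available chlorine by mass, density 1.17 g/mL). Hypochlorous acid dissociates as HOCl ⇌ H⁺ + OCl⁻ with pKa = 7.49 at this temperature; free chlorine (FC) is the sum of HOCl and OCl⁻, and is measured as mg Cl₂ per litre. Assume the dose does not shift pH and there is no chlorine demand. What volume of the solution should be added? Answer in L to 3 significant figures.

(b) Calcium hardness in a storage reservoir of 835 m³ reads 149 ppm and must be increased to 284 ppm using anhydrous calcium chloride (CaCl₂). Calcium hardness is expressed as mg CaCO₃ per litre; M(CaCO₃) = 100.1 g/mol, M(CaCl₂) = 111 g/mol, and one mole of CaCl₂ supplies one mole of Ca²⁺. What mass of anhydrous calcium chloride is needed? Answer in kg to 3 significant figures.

(a) 34.6 L; (b) 125 kg

(a) [OCl⁻]/[HOCl] = 10^(pH − pKa) = 10^(7.48 − 7.49) = 0.9772; fraction as HOCl = 1/(1 + 0.9772) = 0.5058.
(a) Free chlorine required for 2.94 ppm HOCl: 2.94 / 0.5058 = 5.813 ppm.
(a) FC to add: 5.813 − 0 = 5.813 mg/L as Cl₂.
(a) Cl₂ equivalent: 5.813 mg/L × 711,000 L = 4133 g.
(a) Product at 10.2% available Cl: 4133 / 0.102 = 40,520 g.
(a) Volume: 40,520 g ÷ 1.17 g/mL = 34,630 mL.

(b) Volume: 835 m³ = 835,000 L.
(b) Hardness to add: (284 − 149) = 135 mg/L as CaCO₃ × 835,000 L = 112,700 g as CaCO₃.
(b) Moles of Ca²⁺ (1 mol Ca²⁺ ≡ 1 mol CaCO₃): 112,700 / 100.1 g/mol = 1126 mol.
(b) Mass of CaCl₂: 1126 × 111 = 125,000 g.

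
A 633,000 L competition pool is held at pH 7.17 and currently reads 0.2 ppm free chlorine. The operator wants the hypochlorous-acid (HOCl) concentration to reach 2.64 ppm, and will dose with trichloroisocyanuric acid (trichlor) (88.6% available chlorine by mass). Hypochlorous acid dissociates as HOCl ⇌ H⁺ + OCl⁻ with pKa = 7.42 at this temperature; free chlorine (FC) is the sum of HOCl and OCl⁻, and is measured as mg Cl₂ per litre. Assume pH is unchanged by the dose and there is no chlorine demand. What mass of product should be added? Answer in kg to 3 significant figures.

2.80 kg

[OCl⁻]/[HOCl] = 10^(pH − pKa) = 10^(7.17 − 7.42) = 0.5623; fraction as HOCl = 1/(1 + 0.5623) = 0.6401.
Free chlorine required for 2.64 ppm HOCl: 2.64 / 0.6401 = 4.125 ppm.
FC to add: 4.125 − 0.2 = 3.925 mg/L as Cl₂.
Cl₂ equivalent: 3.925 mg/L × 633,000 L = 2484 g.
Product at 88.6% available Cl: 2484 / 0.886 = 2804 g.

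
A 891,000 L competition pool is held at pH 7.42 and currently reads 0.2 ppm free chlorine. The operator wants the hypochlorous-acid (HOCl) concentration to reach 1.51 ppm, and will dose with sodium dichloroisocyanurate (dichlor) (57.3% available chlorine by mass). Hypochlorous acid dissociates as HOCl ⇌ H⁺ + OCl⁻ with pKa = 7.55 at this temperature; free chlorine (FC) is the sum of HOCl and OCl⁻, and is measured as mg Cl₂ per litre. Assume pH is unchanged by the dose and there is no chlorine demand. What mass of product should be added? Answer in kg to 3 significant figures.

3.78 kg

[OCl⁻]/[HOCl] = 10^(pH − pKa) = 10^(7.42 − 7.55) = 0.7413; fraction as HOCl = 1/(1 + 0.7413) = 0.5743.
Free chlorine required for 1.51 ppm HOCl: 1.51 / 0.5743 = 2.629 ppm.
FC to add: 2.629 − 0.2 = 2.429 mg/L as Cl₂.
Cl₂ equivalent: 2.429 mg/L × 891,000 L = 2165 g.
Product at 57.3% available Cl: 2165 / 0.573 = 3778 g.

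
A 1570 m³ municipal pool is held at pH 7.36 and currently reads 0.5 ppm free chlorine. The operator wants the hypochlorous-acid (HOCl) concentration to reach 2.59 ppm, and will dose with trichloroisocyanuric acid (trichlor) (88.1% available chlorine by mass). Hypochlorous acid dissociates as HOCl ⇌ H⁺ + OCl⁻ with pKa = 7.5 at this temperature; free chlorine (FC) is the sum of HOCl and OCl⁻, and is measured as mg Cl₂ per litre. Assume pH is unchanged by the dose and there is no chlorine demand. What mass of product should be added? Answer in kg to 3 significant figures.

Volume: 1570 m³ = 1,570,000 L.
[OCl⁻]/[HOCl] = 10^(pH − pKa) = 10^(7.36 − 7.5) = 0.7244; fraction as HOCl = 1/(1 + 0.7244) = 0.5799.
Free chlorine required for 2.59 ppm HOCl: 2.59 / 0.5799 = 4.466 ppm.
FC to add: 4.466 − 0.5 = 3.966 mg/L as Cl₂.
Cl₂ equivalent: 3.966 mg/L × 1,570,000 L = 6227 g.
Product at 88.1% available Cl: 6227 / 0.881 = 7068 g.

7.07 kg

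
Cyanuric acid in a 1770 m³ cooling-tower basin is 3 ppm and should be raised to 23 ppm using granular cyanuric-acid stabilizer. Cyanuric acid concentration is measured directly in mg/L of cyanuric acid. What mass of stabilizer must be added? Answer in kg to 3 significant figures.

35.4 kg

Volume: 1770 m³ = 1,770,000 L.
CYA to add: (23 − 3) = 20 mg/L × 1,770,000 L = 35,400 g cyanuric acid.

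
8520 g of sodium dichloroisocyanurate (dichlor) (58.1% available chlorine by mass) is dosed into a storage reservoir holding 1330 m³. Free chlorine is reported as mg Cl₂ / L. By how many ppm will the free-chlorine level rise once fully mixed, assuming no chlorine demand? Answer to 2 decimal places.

Volume: 1330 m³ = 1,330,000 L.
Available chlorine delivered: 8520 g × 0.581 = 4950 g as Cl₂.
Concentration rise: 4950 g / 1,330,000 L = 3.722 mg/L = 3.72 ppm.

3.72 ppm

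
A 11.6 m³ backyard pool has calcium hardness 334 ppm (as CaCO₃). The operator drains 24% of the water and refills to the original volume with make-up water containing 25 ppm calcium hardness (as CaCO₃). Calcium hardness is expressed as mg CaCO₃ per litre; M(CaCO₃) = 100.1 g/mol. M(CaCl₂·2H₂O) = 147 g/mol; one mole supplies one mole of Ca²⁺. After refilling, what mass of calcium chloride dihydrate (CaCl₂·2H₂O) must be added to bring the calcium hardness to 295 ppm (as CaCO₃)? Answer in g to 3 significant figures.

Volume: 11.6 m³ = 11,600 L.
After draining 24% and refilling: 334 × 0.76 + 25 × 0.24 = 259.84 ppm.
Deficit to target: 295 − 259.84 = 35.16 mg/L.
As CaCO₃: 35.16 mg/L × 11,600 L = 407.9 g; ÷ 100.1 = 4.074 mol Ca²⁺.
Mass: 4.074 × 147 = 598.9 g.

599 g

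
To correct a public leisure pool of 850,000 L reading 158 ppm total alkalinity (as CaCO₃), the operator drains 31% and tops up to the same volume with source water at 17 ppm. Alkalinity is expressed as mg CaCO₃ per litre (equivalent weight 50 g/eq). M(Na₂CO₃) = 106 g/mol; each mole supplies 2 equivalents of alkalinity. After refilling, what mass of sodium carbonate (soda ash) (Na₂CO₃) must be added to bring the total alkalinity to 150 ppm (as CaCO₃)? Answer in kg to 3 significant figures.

32.2 kg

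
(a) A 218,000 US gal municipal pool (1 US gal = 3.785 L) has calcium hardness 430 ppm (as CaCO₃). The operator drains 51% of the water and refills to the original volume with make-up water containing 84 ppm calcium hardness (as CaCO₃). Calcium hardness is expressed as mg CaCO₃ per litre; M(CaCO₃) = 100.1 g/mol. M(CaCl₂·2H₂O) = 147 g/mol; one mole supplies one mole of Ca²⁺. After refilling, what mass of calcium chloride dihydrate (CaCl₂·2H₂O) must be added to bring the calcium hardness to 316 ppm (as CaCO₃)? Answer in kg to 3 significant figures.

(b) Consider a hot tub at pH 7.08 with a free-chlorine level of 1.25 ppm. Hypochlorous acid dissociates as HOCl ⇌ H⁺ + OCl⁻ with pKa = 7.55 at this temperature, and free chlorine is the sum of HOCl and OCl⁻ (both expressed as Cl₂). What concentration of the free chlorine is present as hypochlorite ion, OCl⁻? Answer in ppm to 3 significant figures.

(a) 75.7 kg; (b) 0.316 ppm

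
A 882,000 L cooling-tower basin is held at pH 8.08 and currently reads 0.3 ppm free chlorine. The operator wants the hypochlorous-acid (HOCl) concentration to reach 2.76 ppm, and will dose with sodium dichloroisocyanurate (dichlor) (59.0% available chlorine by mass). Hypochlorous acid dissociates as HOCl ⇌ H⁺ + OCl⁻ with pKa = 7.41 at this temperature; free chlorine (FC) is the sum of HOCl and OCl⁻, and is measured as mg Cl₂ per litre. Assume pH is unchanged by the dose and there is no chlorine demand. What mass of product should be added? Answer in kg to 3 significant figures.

23.0 kg

[OCl⁻]/[HOCl] = 10^(pH − pKa) = 10^(8.08 − 7.41) = 4.677; fraction as HOCl = 1/(1 + 4.677) = 0.1761.
Free chlorine required for 2.76 ppm HOCl: 2.76 / 0.1761 = 15.67 ppm.
FC to add: 15.67 − 0.3 = 15.37 mg/L as Cl₂.
Cl₂ equivalent: 15.37 mg/L × 882,000 L = 13,560 g.
Product at 59.0% available Cl: 13,560 / 0.59 = 22,980 g.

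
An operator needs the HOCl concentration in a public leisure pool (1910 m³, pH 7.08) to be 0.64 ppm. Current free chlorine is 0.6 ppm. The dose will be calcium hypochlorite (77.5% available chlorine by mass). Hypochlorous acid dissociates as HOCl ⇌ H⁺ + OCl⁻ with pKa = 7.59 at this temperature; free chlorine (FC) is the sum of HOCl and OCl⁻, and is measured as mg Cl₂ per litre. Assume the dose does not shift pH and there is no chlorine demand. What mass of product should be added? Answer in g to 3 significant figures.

Volume: 1910 m³ = 1,910,000 L.
[OCl⁻]/[HOCl] = 10^(pH − pKa) = 10^(7.08 − 7.59) = 0.309; fraction as HOCl = 1/(1 + 0.309) = 0.7639.
Free chlorine required for 0.64 ppm HOCl: 0.64 / 0.7639 = 0.8378 ppm.
FC to add: 0.8378 − 0.6 = 0.2378 mg/L as Cl₂.
Cl₂ equivalent: 0.2378 mg/L × 1,910,000 L = 454.2 g.
Product at 77.5% available Cl: 454.2 / 0.775 = 586 g.

586 g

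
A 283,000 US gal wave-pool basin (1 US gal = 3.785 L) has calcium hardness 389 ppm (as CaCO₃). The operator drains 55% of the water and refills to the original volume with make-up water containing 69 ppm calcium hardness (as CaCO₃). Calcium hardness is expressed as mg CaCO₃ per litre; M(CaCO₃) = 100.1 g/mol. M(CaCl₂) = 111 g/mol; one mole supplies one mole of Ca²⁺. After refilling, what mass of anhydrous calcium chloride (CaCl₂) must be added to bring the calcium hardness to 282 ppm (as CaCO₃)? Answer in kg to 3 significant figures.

Volume: 283,000 US gal × 3.785 L/gal = 1,071,155 L.
After draining 55% and refilling: 389 × 0.45 + 69 × 0.55 = 213 ppm.
Deficit to target: 282 − 213 = 69 mg/L.
As CaCO₃: 69 mg/L × 1,071,155 L = 73,910 g; ÷ 100.1 = 738.4 mol Ca²⁺.
Mass: 738.4 × 111 = 81,960 g.

82.0 kg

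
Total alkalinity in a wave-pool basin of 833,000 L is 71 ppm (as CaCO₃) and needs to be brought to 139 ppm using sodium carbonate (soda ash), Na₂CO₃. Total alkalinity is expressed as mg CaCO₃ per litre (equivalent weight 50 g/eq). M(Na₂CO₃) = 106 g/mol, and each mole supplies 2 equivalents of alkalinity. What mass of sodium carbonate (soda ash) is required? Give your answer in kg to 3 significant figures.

60.0 kg

Alkalinity to add: (139 − 71) = 68 mg/L as CaCO₃ × 833,000 L = 56,640 g as CaCO₃.
Equivalents: 56,640 g ÷ 50 g/eq = 1133 eq.
Each mole of Na₂CO₃ supplies 2 eq, so 1133 / 2 = 566.4 mol.
Mass: 566.4 mol × 106 g/mol = 60,040 g.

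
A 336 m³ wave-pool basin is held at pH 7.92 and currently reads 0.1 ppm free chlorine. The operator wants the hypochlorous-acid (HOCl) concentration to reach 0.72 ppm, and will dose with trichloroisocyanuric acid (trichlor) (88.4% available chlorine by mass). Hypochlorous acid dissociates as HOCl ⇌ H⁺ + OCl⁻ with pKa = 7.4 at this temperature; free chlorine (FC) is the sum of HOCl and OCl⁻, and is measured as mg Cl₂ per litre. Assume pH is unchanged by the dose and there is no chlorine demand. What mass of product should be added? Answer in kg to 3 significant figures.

Volume: 336 m³ = 336,000 L.
[OCl⁻]/[HOCl] = 10^(pH − pKa) = 10^(7.92 − 7.4) = 3.311; fraction as HOCl = 1/(1 + 3.311) = 0.2319.
Free chlorine required for 0.72 ppm HOCl: 0.72 / 0.2319 = 3.104 ppm.
FC to add: 3.104 − 0.1 = 3.004 mg/L as Cl₂.
Cl₂ equivalent: 3.004 mg/L × 336,000 L = 1009 g.
Product at 88.4% available Cl: 1009 / 0.884 = 1142 g.

1.14 kg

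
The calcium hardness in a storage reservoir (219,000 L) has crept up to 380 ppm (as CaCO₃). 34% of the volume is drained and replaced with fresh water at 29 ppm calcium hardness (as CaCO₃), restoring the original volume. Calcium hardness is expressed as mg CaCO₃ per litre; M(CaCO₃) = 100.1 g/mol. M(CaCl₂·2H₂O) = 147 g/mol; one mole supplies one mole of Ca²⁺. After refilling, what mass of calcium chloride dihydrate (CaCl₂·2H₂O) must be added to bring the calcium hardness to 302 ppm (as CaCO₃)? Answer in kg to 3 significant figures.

13.3 kg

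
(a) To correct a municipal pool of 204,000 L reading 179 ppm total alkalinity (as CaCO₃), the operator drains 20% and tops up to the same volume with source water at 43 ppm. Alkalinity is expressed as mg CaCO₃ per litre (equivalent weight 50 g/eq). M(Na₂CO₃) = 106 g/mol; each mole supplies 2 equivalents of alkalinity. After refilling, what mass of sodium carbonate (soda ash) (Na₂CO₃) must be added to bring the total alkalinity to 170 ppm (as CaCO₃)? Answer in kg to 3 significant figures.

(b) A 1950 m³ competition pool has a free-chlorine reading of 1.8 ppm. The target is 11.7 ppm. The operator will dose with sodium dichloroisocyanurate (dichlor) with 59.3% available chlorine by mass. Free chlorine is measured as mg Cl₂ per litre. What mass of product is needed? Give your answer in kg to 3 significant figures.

(a) 3.94 kg; (b) 32.6 kg

(a) After draining 20% and refilling: 179 × 0.80 + 43 × 0.20 = 151.8 ppm.
(a) Deficit to target: 170 − 151.8 = 18.2 mg/L.
(a) As CaCO₃: 18.2 mg/L × 204,000 L = 3713 g; ÷ 50 g/eq ÷ 2 = 37.13 mol Na₂CO₃.
(a) Mass: 37.13 × 106 = 3936 g.

(b) Volume: 1950 m³ = 1,950,000 L.
(b) Chlorine deficit: 11.7 − 1.8 = 9.9 ppm = 9.9 mg/L as Cl₂.
(b) Cl₂ equivalent needed: 9.9 mg/L × 1,950,000 L = 19,300,000 mg = 19,300 g.
(b) Product at 59.3% available chlorine: 19,300 / 0.593 = 32,550 g.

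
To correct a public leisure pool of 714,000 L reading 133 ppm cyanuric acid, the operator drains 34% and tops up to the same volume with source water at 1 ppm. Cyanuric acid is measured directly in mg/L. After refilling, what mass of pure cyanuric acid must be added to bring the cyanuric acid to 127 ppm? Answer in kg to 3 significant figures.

27.8 kg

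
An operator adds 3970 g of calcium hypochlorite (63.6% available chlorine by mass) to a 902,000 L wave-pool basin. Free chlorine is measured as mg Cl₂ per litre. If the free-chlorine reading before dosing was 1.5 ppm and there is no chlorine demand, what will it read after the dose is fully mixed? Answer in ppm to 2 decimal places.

Available chlorine delivered: 3970 g × 0.636 = 2525 g as Cl₂.
Concentration rise: 2525 g / 902,000 L = 2.799 mg/L = 2.80 ppm.
Final FC: 1.5 + 2.80 = 4.30 ppm.

4.30 ppm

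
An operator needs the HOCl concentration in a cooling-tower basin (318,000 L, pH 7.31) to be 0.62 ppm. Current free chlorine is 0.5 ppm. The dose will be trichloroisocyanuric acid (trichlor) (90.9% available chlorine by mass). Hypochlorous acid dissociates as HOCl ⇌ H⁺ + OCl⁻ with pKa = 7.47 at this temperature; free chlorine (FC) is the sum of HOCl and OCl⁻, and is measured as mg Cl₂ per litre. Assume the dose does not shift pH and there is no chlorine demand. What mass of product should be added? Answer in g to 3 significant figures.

192 g

[OCl⁻]/[HOCl] = 10^(pH − pKa) = 10^(7.31 − 7.47) = 0.6918; fraction as HOCl = 1/(1 + 0.6918) = 0.5911.
Free chlorine required for 0.62 ppm HOCl: 0.62 / 0.5911 = 1.049 ppm.
FC to add: 1.049 − 0.5 = 0.5489 mg/L as Cl₂.
Cl₂ equivalent: 0.5489 mg/L × 318,000 L = 174.6 g.
Product at 90.9% available Cl: 174.6 / 0.909 = 192 g.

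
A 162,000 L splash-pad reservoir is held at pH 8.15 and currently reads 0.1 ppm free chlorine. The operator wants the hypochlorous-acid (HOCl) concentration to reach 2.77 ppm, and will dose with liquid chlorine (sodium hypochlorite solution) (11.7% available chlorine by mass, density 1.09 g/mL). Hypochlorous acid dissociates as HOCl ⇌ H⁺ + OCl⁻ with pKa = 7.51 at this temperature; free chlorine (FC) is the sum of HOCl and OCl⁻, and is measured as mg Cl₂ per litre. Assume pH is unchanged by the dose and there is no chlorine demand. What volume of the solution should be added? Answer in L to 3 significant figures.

18.8 L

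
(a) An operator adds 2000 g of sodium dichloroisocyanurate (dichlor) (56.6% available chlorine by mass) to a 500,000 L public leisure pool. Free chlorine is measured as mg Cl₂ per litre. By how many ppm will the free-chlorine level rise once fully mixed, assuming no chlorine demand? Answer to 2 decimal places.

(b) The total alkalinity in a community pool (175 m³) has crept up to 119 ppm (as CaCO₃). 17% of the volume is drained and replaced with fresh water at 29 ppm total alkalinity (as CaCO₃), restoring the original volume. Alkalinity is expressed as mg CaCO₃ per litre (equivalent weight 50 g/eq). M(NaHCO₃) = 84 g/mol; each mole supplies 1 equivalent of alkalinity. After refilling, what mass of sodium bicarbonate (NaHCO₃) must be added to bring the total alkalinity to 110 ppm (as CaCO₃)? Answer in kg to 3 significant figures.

(a) 2.26 ppm; (b) 1.85 kg

(a) Available chlorine delivered: 2000 g × 0.566 = 1132 g as Cl₂.
(a) Concentration rise: 1132 g / 500,000 L = 2.264 mg/L = 2.26 ppm.

(b) Volume: 175 m³ = 175,000 L.
(b) After draining 17% and refilling: 119 × 0.83 + 29 × 0.17 = 103.7 ppm.
(b) Deficit to target: 110 − 103.7 = 6.3 mg/L.
(b) As CaCO₃: 6.3 mg/L × 175,000 L = 1102 g; ÷ 50 g/eq ÷ 1 = 22.05 mol NaHCO₃.
(b) Mass: 22.05 × 84 = 1852 g.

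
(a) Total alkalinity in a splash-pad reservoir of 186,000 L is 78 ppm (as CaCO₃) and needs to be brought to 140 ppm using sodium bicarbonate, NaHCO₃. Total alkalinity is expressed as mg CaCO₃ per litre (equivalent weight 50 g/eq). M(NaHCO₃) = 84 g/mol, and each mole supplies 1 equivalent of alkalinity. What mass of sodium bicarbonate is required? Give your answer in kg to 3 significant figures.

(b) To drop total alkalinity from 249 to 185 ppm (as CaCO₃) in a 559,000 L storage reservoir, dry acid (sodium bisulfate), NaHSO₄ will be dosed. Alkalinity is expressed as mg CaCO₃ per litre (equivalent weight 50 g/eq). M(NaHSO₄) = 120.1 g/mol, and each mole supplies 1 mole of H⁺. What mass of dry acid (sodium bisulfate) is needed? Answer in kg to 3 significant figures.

(a) Alkalinity to add: (140 − 78) = 62 mg/L as CaCO₃ × 186,000 L = 11,530 g as CaCO₃.
(a) Equivalents: 11,530 g ÷ 50 g/eq = 230.6 eq.
(a) NaHCO₃ supplies 1 eq per mole → 230.6 mol.
(a) Mass: 230.6 mol × 84 g/mol = 19,370 g.

(b) Alkalinity to neutralize: (249 − 185) = 64 mg/L as CaCO₃ × 559,000 L = 35,780 g as CaCO₃.
(b) Equivalents of H⁺ required: 35,780 ÷ 50 g/eq = 715.5 eq = 715.5 mol NaHSO₄.
(b) Mass of NaHSO₄: 715.5 × 120.1 = 85,930 g.

(a) 19.4 kg; (b) 85.9 kg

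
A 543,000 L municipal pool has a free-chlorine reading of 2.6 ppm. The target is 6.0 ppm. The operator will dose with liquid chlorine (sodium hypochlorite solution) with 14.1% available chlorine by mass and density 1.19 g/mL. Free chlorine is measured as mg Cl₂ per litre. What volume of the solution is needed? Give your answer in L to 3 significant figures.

Chlorine deficit: 6.0 − 2.6 = 3.4 ppm = 3.4 mg/L as Cl₂.
Cl₂ equivalent needed: 3.4 mg/L × 543,000 L = 1,846,000 mg = 1846 g.
Product at 14.1% available chlorine: 1846 / 0.141 = 13,090 g.
Volume at density 1.19 g/mL: 13,090 g ÷ 1.19 g/mL = 11,000 mL.

11.0 L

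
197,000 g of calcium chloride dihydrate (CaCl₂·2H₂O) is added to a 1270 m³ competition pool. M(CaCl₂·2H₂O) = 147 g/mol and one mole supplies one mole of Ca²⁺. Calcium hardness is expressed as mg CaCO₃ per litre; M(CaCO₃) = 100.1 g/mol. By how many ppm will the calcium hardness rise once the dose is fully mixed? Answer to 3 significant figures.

106 ppm

Volume: 1270 m³ = 1,270,000 L.
Moles of Ca²⁺: 197,000 g ÷ 147 g/mol = 1340 mol.
As CaCO₃: 1340 mol × 100.1 g/mol = 134,100 g.
Rise: 134,100 g / 1,270,000 L × 1000 = 105.6 mg/L.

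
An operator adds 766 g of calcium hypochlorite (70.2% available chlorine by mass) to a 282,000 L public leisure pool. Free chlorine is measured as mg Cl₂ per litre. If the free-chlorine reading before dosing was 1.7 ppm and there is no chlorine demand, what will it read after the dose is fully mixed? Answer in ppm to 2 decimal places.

Available chlorine delivered: 766 g × 0.702 = 537.7 g as Cl₂.
Concentration rise: 537.7 g / 282,000 L = 1.907 mg/L = 1.91 ppm.
Final FC: 1.7 + 1.91 = 3.61 ppm.

3.61 ppm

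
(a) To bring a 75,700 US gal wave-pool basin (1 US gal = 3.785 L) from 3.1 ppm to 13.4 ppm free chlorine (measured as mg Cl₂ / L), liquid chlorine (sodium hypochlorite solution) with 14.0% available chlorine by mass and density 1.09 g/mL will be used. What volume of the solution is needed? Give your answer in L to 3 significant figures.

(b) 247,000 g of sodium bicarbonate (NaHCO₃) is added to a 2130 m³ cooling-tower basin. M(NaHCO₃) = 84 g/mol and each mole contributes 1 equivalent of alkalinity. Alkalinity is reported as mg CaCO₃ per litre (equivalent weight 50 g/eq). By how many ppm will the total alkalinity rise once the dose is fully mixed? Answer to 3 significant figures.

(a) 19.3 L; (b) 69.0 ppm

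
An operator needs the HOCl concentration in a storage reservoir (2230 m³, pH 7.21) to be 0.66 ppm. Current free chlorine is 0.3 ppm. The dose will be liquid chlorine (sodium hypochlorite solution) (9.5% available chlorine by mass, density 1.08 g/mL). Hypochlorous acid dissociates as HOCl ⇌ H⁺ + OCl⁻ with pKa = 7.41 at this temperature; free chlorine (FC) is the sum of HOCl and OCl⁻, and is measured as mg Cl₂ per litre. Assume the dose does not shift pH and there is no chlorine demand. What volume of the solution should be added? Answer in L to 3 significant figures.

16.9 L

Volume: 2230 m³ = 2,230,000 L.
[OCl⁻]/[HOCl] = 10^(pH − pKa) = 10^(7.21 − 7.41) = 0.631; fraction as HOCl = 1/(1 + 0.631) = 0.6131.
Free chlorine required for 0.66 ppm HOCl: 0.66 / 0.6131 = 1.076 ppm.
FC to add: 1.076 − 0.3 = 0.7764 mg/L as Cl₂.
Cl₂ equivalent: 0.7764 mg/L × 2,230,000 L = 1731 g.
Product at 9.5% available Cl: 1731 / 0.095 = 18,230 g.
Volume: 18,230 g ÷ 1.08 g/mL = 16,880 mL.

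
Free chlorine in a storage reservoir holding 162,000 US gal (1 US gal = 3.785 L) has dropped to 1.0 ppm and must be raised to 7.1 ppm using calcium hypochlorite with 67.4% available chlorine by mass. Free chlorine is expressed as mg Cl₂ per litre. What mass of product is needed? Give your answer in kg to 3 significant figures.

5.55 kg

Volume: 162,000 US gal × 3.785 L/gal = 613,170 L.
Chlorine deficit: 7.1 − 1.0 = 6.1 ppm = 6.1 mg/L as Cl₂.
Cl₂ equivalent needed: 6.1 mg/L × 613,170 L = 3,740,000 mg = 3740 g.
Product at 67.4% available chlorine: 3740 / 0.674 = 5549 g.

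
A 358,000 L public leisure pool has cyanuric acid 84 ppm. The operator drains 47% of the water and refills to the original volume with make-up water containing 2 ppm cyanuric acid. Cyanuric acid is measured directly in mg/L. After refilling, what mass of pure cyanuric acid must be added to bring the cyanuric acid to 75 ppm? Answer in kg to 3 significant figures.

10.6 kg

After draining 47% and refilling: 84 × 0.53 + 2 × 0.47 = 45.46 ppm.
Deficit to target: 75 − 45.46 = 29.54 mg/L.
Mass: 29.54 mg/L × 358,000 L = 10,580 g cyanuric acid.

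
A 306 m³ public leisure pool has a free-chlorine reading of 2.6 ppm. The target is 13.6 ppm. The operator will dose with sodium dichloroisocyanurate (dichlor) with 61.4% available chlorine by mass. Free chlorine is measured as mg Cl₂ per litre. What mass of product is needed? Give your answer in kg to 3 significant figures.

Volume: 306 m³ = 306,000 L.
Chlorine deficit: 13.6 − 2.6 = 11 ppm = 11 mg/L as Cl₂.
Cl₂ equivalent needed: 11 mg/L × 306,000 L = 3,366,000 mg = 3366 g.
Product at 61.4% available chlorine: 3366 / 0.614 = 5482 g.

5.48 kg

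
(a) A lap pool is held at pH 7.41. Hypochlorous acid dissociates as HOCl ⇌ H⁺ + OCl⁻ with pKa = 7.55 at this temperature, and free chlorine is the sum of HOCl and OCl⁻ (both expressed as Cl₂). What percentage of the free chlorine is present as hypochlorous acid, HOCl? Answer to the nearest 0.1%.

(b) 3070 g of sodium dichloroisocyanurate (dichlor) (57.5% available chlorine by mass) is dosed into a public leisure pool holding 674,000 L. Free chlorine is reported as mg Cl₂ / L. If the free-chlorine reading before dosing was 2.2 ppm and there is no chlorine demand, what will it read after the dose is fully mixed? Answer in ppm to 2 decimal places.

(a) [OCl⁻]/[HOCl] = 10^(pH − pKa) = 10^(7.41 − 7.55) = 10^-0.14 = 0.7244.
(a) Fraction as HOCl = 1 / (1 + 0.7244) = 0.5799.

(b) Available chlorine delivered: 3070 g × 0.575 = 1765 g as Cl₂.
(b) Concentration rise: 1765 g / 674,000 L = 2.619 mg/L = 2.62 ppm.
(b) Final FC: 2.2 + 2.62 = 4.82 ppm.

(a) 58.0%; (b) 4.82 ppm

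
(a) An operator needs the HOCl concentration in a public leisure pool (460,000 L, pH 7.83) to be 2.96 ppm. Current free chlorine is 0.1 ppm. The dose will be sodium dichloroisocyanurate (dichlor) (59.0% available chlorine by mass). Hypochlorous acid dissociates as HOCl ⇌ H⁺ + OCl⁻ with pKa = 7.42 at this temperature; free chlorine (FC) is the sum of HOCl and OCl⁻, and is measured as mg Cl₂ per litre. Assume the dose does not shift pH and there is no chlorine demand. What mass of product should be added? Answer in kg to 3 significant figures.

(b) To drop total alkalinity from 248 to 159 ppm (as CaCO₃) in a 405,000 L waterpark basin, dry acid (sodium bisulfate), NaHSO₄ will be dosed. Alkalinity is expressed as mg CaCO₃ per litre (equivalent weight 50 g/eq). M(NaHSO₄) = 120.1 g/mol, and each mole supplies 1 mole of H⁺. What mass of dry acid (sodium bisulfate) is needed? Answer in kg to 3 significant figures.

(a) 8.16 kg; (b) 86.6 kg

(a) [OCl⁻]/[HOCl] = 10^(pH − pKa) = 10^(7.83 − 7.42) = 2.57; fraction as HOCl = 1/(1 + 2.57) = 0.2801.
(a) Free chlorine required for 2.96 ppm HOCl: 2.96 / 0.2801 = 10.57 ppm.
(a) FC to add: 10.57 − 0.1 = 10.47 mg/L as Cl₂.
(a) Cl₂ equivalent: 10.47 mg/L × 460,000 L = 4815 g.
(a) Product at 59.0% available Cl: 4815 / 0.59 = 8162 g.

(b) Alkalinity to neutralize: (248 − 159) = 89 mg/L as CaCO₃ × 405,000 L = 36,040 g as CaCO₃.
(b) Equivalents of H⁺ required: 36,040 ÷ 50 g/eq = 720.9 eq = 720.9 mol NaHSO₄.
(b) Mass of NaHSO₄: 720.9 × 120.1 = 86,580 g.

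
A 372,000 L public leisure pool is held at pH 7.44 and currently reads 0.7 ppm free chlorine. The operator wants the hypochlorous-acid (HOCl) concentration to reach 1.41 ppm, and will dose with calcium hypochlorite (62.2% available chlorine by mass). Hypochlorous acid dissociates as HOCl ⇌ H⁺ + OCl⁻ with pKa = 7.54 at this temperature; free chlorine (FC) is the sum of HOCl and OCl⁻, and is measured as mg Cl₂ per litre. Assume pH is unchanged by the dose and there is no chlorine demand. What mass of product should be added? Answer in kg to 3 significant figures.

1.09 kg

[OCl⁻]/[HOCl] = 10^(pH − pKa) = 10^(7.44 − 7.54) = 0.7943; fraction as HOCl = 1/(1 + 0.7943) = 0.5573.
Free chlorine required for 1.41 ppm HOCl: 1.41 / 0.5573 = 2.53 ppm.
FC to add: 2.53 − 0.7 = 1.83 mg/L as Cl₂.
Cl₂ equivalent: 1.83 mg/L × 372,000 L = 680.8 g.
Product at 62.2% available Cl: 680.8 / 0.622 = 1094 g.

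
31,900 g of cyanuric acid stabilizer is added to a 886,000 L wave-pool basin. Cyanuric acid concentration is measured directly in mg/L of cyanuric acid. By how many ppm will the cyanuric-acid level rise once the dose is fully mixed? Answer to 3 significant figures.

Rise: 31,900 g / 886,000 L × 1000 = 36 mg/L.

36.0 ppm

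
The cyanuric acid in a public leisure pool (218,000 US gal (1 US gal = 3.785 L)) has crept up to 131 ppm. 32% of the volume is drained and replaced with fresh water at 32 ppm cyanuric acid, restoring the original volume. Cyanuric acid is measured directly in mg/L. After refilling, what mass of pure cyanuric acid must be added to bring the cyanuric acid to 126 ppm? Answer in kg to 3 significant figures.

22.0 kg

Volume: 218,000 US gal × 3.785 L/gal = 825,130 L.
After draining 32% and refilling: 131 × 0.68 + 32 × 0.32 = 99.32 ppm.
Deficit to target: 126 − 99.32 = 26.68 mg/L.
Mass: 26.68 mg/L × 825,130 L = 22,010 g cyanuric acid.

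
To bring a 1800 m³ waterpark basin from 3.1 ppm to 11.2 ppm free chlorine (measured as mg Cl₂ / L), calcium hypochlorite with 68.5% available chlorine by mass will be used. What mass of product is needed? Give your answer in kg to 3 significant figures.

21.3 kg

Volume: 1800 m³ = 1,800,000 L.
Chlorine deficit: 11.2 − 3.1 = 8.1 ppm = 8.1 mg/L as Cl₂.
Cl₂ equivalent needed: 8.1 mg/L × 1,800,000 L = 14,580,000 mg = 14,580 g.
Product at 68.5% available chlorine: 14,580 / 0.685 = 21,280 g.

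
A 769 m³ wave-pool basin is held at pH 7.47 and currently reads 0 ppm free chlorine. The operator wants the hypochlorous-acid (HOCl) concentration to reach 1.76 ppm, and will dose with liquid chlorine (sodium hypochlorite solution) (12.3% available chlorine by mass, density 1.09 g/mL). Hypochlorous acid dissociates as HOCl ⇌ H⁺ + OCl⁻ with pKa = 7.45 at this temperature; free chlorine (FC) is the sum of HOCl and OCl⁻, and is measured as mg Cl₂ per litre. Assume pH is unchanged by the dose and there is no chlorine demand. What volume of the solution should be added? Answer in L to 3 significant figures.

20.7 L

Volume: 769 m³ = 769,000 L.
[OCl⁻]/[HOCl] = 10^(pH − pKa) = 10^(7.47 − 7.45) = 1.047; fraction as HOCl = 1/(1 + 1.047) = 0.4885.
Free chlorine required for 1.76 ppm HOCl: 1.76 / 0.4885 = 3.603 ppm.
FC to add: 3.603 − 0 = 3.603 mg/L as Cl₂.
Cl₂ equivalent: 3.603 mg/L × 769,000 L = 2771 g.
Product at 12.3% available Cl: 2771 / 0.123 = 22,530 g.
Volume: 22,530 g ÷ 1.09 g/mL = 20,670 mL.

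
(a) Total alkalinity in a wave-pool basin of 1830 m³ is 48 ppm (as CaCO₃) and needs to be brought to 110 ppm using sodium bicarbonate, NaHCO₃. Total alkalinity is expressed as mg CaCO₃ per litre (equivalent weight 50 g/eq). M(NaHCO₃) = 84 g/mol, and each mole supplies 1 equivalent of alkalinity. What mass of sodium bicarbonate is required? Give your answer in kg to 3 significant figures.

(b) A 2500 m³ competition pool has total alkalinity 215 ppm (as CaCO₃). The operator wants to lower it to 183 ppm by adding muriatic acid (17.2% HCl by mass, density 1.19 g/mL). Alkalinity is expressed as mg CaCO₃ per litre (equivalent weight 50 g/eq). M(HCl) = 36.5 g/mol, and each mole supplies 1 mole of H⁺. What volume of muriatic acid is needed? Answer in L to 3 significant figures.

(a) 191 kg; (b) 285 L

(a) Volume: 1830 m³ = 1,830,000 L.
(a) Alkalinity to add: (110 − 48) = 62 mg/L as CaCO₃ × 1,830,000 L = 113,500 g as CaCO₃.
(a) Equivalents: 113,500 g ÷ 50 g/eq = 2269 eq.
(a) NaHCO₃ supplies 1 eq per mole → 2269 mol.
(a) Mass: 2269 mol × 84 g/mol = 190,600 g.

(b) Volume: 2500 m³ = 2,500,000 L.
(b) Alkalinity to neutralize: (215 − 183) = 32 mg/L as CaCO₃ × 2,500,000 L = 80,000 g as CaCO₃.
(b) Equivalents of H⁺ required: 80,000 ÷ 50 g/eq = 1600 eq = 1600 mol HCl.
(b) Mass of HCl: 1600 × 36.5 = 58,400 g.
(b) Mass of 17.2% solution: 58,400 / 0.172 = 339,500 g.
(b) Volume: 339,500 g ÷ 1.19 g/mL = 285,300 mL.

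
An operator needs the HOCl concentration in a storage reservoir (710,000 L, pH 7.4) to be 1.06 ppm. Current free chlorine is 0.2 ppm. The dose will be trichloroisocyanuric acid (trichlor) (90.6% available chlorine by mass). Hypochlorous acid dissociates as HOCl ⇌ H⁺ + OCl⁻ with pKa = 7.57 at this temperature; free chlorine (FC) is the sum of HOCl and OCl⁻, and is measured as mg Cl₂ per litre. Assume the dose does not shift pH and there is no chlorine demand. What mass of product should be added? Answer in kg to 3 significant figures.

1.24 kg

[OCl⁻]/[HOCl] = 10^(pH − pKa) = 10^(7.4 − 7.57) = 0.6761; fraction as HOCl = 1/(1 + 0.6761) = 0.5966.
Free chlorine required for 1.06 ppm HOCl: 1.06 / 0.5966 = 1.777 ppm.
FC to add: 1.777 − 0.2 = 1.577 mg/L as Cl₂.
Cl₂ equivalent: 1.577 mg/L × 710,000 L = 1119 g.
Product at 90.6% available Cl: 1119 / 0.906 = 1236 g.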